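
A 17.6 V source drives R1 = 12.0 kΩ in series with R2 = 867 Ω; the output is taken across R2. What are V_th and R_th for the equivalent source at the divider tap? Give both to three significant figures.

V_th = 1.19 V, R_th = 809 Ω

V_th is the open-circuit tap voltage: 17.6 × 867/(12000 + 867) = 1.19 V.
With the supply zeroed, R1 and R2 appear in parallel from the tap: R_th = R1‖R2 = (12000 × 867)/12870 = 809 Ω.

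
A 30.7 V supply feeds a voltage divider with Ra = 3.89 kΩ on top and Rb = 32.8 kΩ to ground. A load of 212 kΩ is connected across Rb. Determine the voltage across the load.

The load sits in parallel with Rb: Rb‖R_L = (32.8 × 212) / (32.8 + 212) = 28.41 kΩ.
V_out = 30.7 × 28.41 / (3.89 + 28.41) = 30.7 × 28.41/32.30 = 27.0 V.

V_out ≈ 27.0 V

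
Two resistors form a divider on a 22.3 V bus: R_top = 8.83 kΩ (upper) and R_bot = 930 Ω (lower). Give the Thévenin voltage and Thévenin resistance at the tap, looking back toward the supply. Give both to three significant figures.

V_th = 2.12 V, R_th = 841 Ω

V_th is the open-circuit tap voltage: 22.3 × 930/(8830 + 930) = 2.12 V.
With the supply zeroed, R_top and R_bot appear in parallel from the tap: R_th = R_top‖R_bot = (8830 × 930)/9760 = 841 Ω.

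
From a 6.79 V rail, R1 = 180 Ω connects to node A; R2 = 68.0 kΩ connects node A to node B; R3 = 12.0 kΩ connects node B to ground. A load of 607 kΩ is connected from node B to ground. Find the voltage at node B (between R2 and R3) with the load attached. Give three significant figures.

At node B, R3 is in parallel with the load: R3‖R_L = 11770 Ω.
Below node A the resistance is R2 + (R3‖R_L) = 79770 Ω, so V_A = 6.79 × 79770/79950 = 6.775 V.
Then V_B = V_A × (R3‖R_L)/(R2 + R3‖R_L) = 6.775 × 11770/79770 = 0.999 V.

V ≈ 0.999 V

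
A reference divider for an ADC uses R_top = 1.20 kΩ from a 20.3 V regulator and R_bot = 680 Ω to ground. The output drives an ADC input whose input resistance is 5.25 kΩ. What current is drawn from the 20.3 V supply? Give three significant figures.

R_bot‖R_L = 602.0 Ω, so the source sees R_top + R_bot‖R_L = 1802 Ω.
I = 20.3 V / 1802 Ω = 11.3 mA.

I ≈ 11.3 mA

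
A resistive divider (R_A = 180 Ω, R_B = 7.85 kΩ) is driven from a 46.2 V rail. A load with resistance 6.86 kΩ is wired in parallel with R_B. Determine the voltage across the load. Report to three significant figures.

The load sits in parallel with R_B: R_B‖R_L = (7850 × 6860) / (7850 + 6860) = 3661 Ω.
V_out = 46.2 × 3661 / (180 + 3661) = 46.2 × 3661/3841 = 44.0 V.

V_out ≈ 44.0 V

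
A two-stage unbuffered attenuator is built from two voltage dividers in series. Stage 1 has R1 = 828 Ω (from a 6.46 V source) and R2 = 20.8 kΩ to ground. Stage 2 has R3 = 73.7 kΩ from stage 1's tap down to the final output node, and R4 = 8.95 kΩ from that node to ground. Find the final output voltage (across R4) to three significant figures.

Stage 2 presents R3+R4 = 82650 Ω as a load on stage 1's tap.
Stage 1's lower leg becomes R2‖(R3+R4) = 16620 Ω, so V_mid = 6.46 × 16620/17450 = 6.153 V.
Stage 2 is itself unloaded: V_out = V_mid × R4/(R3+R4) = 6.153 × 8950/82650 = 0.666 V.

V_out ≈ 0.666 V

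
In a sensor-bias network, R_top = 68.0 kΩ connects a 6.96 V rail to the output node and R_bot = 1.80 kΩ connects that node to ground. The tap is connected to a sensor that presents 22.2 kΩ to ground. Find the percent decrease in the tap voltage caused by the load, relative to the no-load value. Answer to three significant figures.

7.32 %

The divider's output (Thévenin) resistance is R_top‖R_bot = 1.754 kΩ.
Fractional drop under load = R_th/(R_th + R_L) = 1.754 / (1.754 + 22.2) = 0.07321.
So the output falls by 7.32 %.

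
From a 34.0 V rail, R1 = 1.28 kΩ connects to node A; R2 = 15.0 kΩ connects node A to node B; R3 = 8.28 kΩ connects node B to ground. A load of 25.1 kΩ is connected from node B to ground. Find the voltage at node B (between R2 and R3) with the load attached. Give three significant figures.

V ≈ 9.41 V

At node B, R3 is in parallel with the load: R3‖R_L = 6.226 kΩ.
Below node A the resistance is R2 + (R3‖R_L) = 21.23 kΩ, so V_A = 34.0 × 21.23/22.51 = 32.07 V.
Then V_B = V_A × (R3‖R_L)/(R2 + R3‖R_L) = 32.07 × 6.226/21.23 = 9.41 V.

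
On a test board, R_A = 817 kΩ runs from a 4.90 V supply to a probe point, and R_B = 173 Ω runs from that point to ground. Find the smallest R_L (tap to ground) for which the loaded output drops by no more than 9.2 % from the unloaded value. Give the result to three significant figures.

Output resistance R_th = R_A‖R_B = (817000 × 173)/817200 = 173.0 Ω.
The fractional drop is R_th/(R_th + R_L); requiring this ≤ 0.0920 gives R_L ≥ R_th(1/0.0920 − 1) = 173.0 × 9.870 = 1.71 kΩ.

R_L(min) ≈ 1.71 kΩ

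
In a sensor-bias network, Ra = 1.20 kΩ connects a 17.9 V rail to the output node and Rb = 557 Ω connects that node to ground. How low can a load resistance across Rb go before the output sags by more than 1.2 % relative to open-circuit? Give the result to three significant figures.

R_L(min) ≈ 31.3 kΩ

Output resistance R_th = Ra‖Rb = (1200 × 557)/1757 = 380.4 Ω.
The fractional drop is R_th/(R_th + R_L); requiring this ≤ 0.0120 gives R_L ≥ R_th(1/0.0120 − 1) = 380.4 × 82.33 = 31.3 kΩ.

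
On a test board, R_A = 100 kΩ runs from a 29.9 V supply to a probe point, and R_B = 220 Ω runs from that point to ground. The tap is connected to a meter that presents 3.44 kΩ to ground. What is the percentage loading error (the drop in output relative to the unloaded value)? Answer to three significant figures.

6.00 %

The divider's output (Thévenin) resistance is R_A‖R_B = 219.5 Ω.
Fractional drop under load = R_th/(R_th + R_L) = 219.5 / (219.5 + 3440) = 0.05999.
So the output falls by 6.00 %.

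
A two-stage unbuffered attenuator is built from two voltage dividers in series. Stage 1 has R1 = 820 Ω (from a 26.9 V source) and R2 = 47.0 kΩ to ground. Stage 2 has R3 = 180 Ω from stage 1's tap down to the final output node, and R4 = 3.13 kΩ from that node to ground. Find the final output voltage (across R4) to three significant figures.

V_out ≈ 20.1 V

Stage 2 presents R3+R4 = 3310 Ω as a load on stage 1's tap.
Stage 1's lower leg becomes R2‖(R3+R4) = 3092 Ω, so V_mid = 26.9 × 3092/3912 = 21.26 V.
Stage 2 is itself unloaded: V_out = V_mid × R4/(R3+R4) = 21.26 × 3130/3310 = 20.1 V.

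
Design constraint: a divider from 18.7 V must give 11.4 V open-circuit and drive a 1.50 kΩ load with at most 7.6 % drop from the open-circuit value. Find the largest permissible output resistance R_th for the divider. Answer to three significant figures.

R_th ≤ 123 Ω

Loading drop = R_th/(R_th + R_L) ≤ 0.0760, so R_th ≤ R_L · ε/(1−ε) = 1.50 kΩ × 0.0760/0.9240 = 123 Ω.
(Any R1, R2 with R2/(R1+R2) = 0.610 and R1‖R2 ≤ 123 Ω will meet the spec.)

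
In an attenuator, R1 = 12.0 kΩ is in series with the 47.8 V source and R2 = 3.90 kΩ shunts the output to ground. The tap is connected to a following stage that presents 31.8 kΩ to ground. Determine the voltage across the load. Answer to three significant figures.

The load sits in parallel with R2: R2‖R_L = (3.90 × 31.8) / (3.90 + 31.8) = 3.474 kΩ.
V_out = 47.8 × 3.474 / (12.0 + 3.474) = 47.8 × 3.474/15.47 = 10.7 V.

V_out ≈ 10.7 V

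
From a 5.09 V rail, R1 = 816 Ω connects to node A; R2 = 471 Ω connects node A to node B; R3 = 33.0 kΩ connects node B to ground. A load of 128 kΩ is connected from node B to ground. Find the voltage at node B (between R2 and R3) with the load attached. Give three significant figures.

At node B, R3 is in parallel with the load: R3‖R_L = 26240 Ω.
Below node A the resistance is R2 + (R3‖R_L) = 26710 Ω, so V_A = 5.09 × 26710/27520 = 4.939 V.
Then V_B = V_A × (R3‖R_L)/(R2 + R3‖R_L) = 4.939 × 26240/26710 = 4.85 V.

V ≈ 4.85 V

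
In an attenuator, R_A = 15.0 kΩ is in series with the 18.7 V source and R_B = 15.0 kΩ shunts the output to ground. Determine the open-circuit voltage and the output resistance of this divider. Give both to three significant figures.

V_th is the open-circuit tap voltage: 18.7 × 15.0/(15.0 + 15.0) = 9.35 V.
With the supply zeroed, R_A and R_B appear in parallel from the tap: R_th = R_A‖R_B = (15.0 × 15.0)/30.00 = 7.50 kΩ.

V_th = 9.35 V, R_th = 7.50 kΩ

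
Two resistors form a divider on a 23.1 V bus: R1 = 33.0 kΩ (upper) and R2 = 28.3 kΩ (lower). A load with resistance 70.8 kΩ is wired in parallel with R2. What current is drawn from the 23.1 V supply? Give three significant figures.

I ≈ 0.434 mA

R2‖R_L = 20.22 kΩ, so the source sees R1 + R2‖R_L = 53.22 kΩ.
I = 23.1 V / 53.22 kΩ = 0.434 mA.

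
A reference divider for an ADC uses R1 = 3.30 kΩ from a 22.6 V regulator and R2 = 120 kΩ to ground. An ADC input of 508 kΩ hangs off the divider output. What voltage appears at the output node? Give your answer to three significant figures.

V_out ≈ 21.9 V

The load sits in parallel with R2: R2‖R_L = (120 × 508) / (120 + 508) = 97.07 kΩ.
V_out = 22.6 × 97.07 / (3.30 + 97.07) = 22.6 × 97.07/100.4 = 21.9 V.
(Unloaded it would have been 22.0 V.)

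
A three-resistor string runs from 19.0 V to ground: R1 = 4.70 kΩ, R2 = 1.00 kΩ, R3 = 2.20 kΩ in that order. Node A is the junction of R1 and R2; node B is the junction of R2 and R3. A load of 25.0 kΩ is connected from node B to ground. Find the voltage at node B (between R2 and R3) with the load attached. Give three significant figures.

V ≈ 4.98 V

At node B, R3 is in parallel with the load: R3‖R_L = 2.022 kΩ.
Below node A the resistance is R2 + (R3‖R_L) = 3.022 kΩ, so V_A = 19.0 × 3.022/7.722 = 7.436 V.
Then V_B = V_A × (R3‖R_L)/(R2 + R3‖R_L) = 7.436 × 2.022/3.022 = 4.98 V.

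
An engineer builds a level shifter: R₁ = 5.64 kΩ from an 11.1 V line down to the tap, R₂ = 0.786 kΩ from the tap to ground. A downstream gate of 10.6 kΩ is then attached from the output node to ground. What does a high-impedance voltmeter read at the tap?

The load sits in parallel with R₂: R₂‖R_L = (786 × 10600) / (786 + 10600) = 731.7 Ω.
V_out = 11.1 × 731.7 / (5640 + 731.7) = 11.1 × 731.7/6372 = 1.27 V.

V_out ≈ 1.27 V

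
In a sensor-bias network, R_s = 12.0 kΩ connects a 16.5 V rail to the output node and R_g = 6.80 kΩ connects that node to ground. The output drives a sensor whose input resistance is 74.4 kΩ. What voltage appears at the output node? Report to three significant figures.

The load sits in parallel with R_g: R_g‖R_L = (6.80 × 74.4) / (6.80 + 74.4) = 6.231 kΩ.
V_out = 16.5 × 6.231 / (12.0 + 6.231) = 16.5 × 6.231/18.23 = 5.64 V.

V_out ≈ 5.64 V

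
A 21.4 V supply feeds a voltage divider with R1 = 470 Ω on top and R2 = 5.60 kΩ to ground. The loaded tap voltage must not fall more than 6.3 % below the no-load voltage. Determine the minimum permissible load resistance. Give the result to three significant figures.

Output resistance R_th = R1‖R2 = (470 × 5600)/6070 = 433.6 Ω.
The fractional drop is R_th/(R_th + R_L); requiring this ≤ 0.0630 gives R_L ≥ R_th(1/0.0630 − 1) = 433.6 × 14.87 = 6.45 kΩ.

R_L(min) ≈ 6.45 kΩ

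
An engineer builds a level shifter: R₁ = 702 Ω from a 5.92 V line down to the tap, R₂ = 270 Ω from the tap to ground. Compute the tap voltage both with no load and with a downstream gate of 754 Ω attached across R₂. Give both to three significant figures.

Open-circuit: V = 5.92 × 270/(702 + 270) = 1.64 V.
With the load, R₂ becomes R₂‖R_L = 198.8 Ω, so V = 5.92 × 198.8/900.8 = 1.31 V.

Unloaded: 1.64 V; loaded: 1.31 V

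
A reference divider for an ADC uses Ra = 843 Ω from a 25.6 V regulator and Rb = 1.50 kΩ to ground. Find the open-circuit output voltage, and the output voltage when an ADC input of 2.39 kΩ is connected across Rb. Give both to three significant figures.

Open-circuit: V = 25.6 × 1500/(843 + 1500) = 16.4 V.
With the load, Rb becomes Rb‖R_L = 921.6 Ω, so V = 25.6 × 921.6/1765 = 13.4 V.

Unloaded: 16.4 V; loaded: 13.4 V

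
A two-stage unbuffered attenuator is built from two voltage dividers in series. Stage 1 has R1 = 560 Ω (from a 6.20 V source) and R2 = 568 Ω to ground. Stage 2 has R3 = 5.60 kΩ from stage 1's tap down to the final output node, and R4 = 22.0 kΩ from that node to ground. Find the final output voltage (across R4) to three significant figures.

V_out ≈ 2.46 V

Stage 2 presents R3+R4 = 27600 Ω as a load on stage 1's tap.
Stage 1's lower leg becomes R2‖(R3+R4) = 556.5 Ω, so V_mid = 6.20 × 556.5/1117 = 3.090 V.
Stage 2 is itself unloaded: V_out = V_mid × R4/(R3+R4) = 3.090 × 22000/27600 = 2.46 V.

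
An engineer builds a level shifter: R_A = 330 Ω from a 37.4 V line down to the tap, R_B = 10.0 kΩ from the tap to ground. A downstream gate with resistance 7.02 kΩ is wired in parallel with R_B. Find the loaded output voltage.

V_out ≈ 34.6 V

The load sits in parallel with R_B: R_B‖R_L = (10000 × 7020) / (10000 + 7020) = 4125 Ω.
V_out = 37.4 × 4125 / (330 + 4125) = 37.4 × 4125/4455 = 34.6 V.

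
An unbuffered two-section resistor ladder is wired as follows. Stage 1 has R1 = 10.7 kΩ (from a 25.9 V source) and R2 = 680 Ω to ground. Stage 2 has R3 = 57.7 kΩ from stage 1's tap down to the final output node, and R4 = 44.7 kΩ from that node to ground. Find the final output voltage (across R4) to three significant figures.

Stage 2 presents R3+R4 = 102400 Ω as a load on stage 1's tap.
Stage 1's lower leg becomes R2‖(R3+R4) = 675.5 Ω, so V_mid = 25.9 × 675.5/11380 = 1.538 V.
Stage 2 is itself unloaded: V_out = V_mid × R4/(R3+R4) = 1.538 × 44700/102400 = 0.671 V.

V_out ≈ 0.671 V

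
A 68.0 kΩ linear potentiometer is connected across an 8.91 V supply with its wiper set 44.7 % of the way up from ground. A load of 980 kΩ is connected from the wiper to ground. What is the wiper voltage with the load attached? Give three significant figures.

The wiper splits the pot into (1−α)R = 37.60 kΩ above and αR = 30.40 kΩ below.
Lower section ‖ load = 29.48 kΩ.
V_wiper = 8.91 × 29.48/(37.60 + 29.48) = 3.92 V.

V ≈ 3.92 V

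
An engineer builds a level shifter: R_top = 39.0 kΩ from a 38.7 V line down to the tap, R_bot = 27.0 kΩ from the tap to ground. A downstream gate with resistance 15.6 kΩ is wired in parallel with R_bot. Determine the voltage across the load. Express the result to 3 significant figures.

V_out ≈ 7.83 V

The load sits in parallel with R_bot: R_bot‖R_L = (27.0 × 15.6) / (27.0 + 15.6) = 9.887 kΩ.
V_out = 38.7 × 9.887 / (39.0 + 9.887) = 38.7 × 9.887/48.89 = 7.83 V.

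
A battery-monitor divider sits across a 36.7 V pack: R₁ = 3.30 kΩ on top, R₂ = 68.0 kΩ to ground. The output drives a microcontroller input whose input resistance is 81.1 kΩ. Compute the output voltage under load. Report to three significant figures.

The load sits in parallel with R₂: R₂‖R_L = (68.0 × 81.1) / (68.0 + 81.1) = 36.99 kΩ.
V_out = 36.7 × 36.99 / (3.30 + 36.99) = 36.7 × 36.99/40.29 = 33.7 V.
(Unloaded it would have been 35.0 V.)

V_out ≈ 33.7 V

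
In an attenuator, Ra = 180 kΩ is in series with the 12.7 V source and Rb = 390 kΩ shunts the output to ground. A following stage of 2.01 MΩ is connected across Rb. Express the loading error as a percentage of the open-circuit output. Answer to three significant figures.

The divider's output (Thévenin) resistance is Ra‖Rb = 123.2 kΩ.
Fractional drop under load = R_th/(R_th + R_L) = 123.2 / (123.2 + 2010) = 0.05774.
So the output falls by 5.77 %.

5.77 %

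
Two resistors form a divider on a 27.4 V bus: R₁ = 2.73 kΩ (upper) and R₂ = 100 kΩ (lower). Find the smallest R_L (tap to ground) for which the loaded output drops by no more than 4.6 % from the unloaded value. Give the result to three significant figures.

Output resistance R_th = R₁‖R₂ = (2.73 × 100)/102.7 = 2.657 kΩ.
The fractional drop is R_th/(R_th + R_L); requiring this ≤ 0.0460 gives R_L ≥ R_th(1/0.0460 − 1) = 2.657 × 20.74 = 55.1 kΩ.

R_L(min) ≈ 55.1 kΩ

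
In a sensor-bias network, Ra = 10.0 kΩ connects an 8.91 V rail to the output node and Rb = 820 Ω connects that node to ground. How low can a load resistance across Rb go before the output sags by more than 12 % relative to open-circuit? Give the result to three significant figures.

R_L(min) ≈ 5.56 kΩ

Output resistance R_th = Ra‖Rb = (10000 × 820)/10820 = 757.9 Ω.
The fractional drop is R_th/(R_th + R_L); requiring this ≤ 0.120 gives R_L ≥ R_th(1/0.120 − 1) = 757.9 × 7.333 = 5.56 kΩ.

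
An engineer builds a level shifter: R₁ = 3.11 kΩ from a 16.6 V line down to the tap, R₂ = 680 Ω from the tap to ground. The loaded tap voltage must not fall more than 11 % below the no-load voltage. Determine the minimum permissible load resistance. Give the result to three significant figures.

Output resistance R_th = R₁‖R₂ = (3110 × 680)/3790 = 558.0 Ω.
The fractional drop is R_th/(R_th + R_L); requiring this ≤ 0.110 gives R_L ≥ R_th(1/0.110 − 1) = 558.0 × 8.091 = 4.51 kΩ.

R_L(min) ≈ 4.51 kΩ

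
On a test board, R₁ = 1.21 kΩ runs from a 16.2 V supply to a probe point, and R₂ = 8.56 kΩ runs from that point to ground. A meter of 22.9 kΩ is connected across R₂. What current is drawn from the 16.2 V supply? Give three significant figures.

I ≈ 2.18 mA

R₂‖R_L = 6.231 kΩ, so the source sees R₁ + R₂‖R_L = 7.441 kΩ.
I = 16.2 V / 7.441 kΩ = 2.18 mA.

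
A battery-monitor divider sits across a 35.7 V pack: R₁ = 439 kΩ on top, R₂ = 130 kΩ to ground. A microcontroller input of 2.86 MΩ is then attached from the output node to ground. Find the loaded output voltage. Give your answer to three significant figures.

The load sits in parallel with R₂: R₂‖R_L = (130 × 2860) / (130 + 2860) = 124.3 kΩ.
V_out = 35.7 × 124.3 / (439 + 124.3) = 35.7 × 124.3/563.3 = 7.88 V.

V_out ≈ 7.88 V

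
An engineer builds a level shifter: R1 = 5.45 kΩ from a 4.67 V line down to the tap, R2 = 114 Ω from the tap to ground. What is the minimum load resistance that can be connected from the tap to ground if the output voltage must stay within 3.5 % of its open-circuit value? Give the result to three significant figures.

R_L(min) ≈ 3.08 kΩ

Output resistance R_th = R1‖R2 = (5450 × 114)/5564 = 111.7 Ω.
The fractional drop is R_th/(R_th + R_L); requiring this ≤ 0.0350 gives R_L ≥ R_th(1/0.0350 − 1) = 111.7 × 27.57 = 3.08 kΩ.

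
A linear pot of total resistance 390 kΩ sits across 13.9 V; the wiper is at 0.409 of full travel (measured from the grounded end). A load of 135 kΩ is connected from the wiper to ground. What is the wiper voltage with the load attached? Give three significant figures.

V ≈ 3.35 V

The wiper splits the pot into (1−α)R = 230.5 kΩ above and αR = 159.5 kΩ below.
Lower section ‖ load = 73.12 kΩ.
V_wiper = 13.9 × 73.12/(230.5 + 73.12) = 3.35 V.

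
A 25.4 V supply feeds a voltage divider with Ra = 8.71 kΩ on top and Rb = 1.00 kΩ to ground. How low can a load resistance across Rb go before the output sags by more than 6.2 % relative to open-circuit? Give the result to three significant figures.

R_L(min) ≈ 13.6 kΩ

Output resistance R_th = Ra‖Rb = (8710 × 1000)/9710 = 897.0 Ω.
The fractional drop is R_th/(R_th + R_L); requiring this ≤ 0.0620 gives R_L ≥ R_th(1/0.0620 − 1) = 897.0 × 15.13 = 13.6 kΩ.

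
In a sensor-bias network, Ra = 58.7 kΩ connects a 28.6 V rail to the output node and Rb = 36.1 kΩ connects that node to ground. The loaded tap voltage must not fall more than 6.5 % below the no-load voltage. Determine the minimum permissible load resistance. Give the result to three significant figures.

Output resistance R_th = Ra‖Rb = (58.7 × 36.1)/94.80 = 22.35 kΩ.
The fractional drop is R_th/(R_th + R_L); requiring this ≤ 0.0650 gives R_L ≥ R_th(1/0.0650 − 1) = 22.35 × 14.38 = 322 kΩ.

R_L(min) ≈ 322 kΩ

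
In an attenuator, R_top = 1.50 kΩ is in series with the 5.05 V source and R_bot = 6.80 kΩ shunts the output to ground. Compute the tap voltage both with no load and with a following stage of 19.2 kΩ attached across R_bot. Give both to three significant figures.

Unloaded: 4.14 V; loaded: 3.89 V

Open-circuit: V = 5.05 × 6.80/(1.50 + 6.80) = 4.14 V.
With the load, R_bot becomes R_bot‖R_L = 5.022 kΩ, so V = 5.05 × 5.022/6.522 = 3.89 V.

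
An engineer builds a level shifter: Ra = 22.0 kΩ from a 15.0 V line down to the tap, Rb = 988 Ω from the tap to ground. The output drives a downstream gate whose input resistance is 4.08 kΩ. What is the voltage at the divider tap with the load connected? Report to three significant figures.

V_out ≈ 0.523 V

The load sits in parallel with Rb: Rb‖R_L = (988 × 4080) / (988 + 4080) = 795.4 Ω.
V_out = 15.0 × 795.4 / (22000 + 795.4) = 15.0 × 795.4/22800 = 0.523 V.
(Unloaded it would have been 0.645 V.)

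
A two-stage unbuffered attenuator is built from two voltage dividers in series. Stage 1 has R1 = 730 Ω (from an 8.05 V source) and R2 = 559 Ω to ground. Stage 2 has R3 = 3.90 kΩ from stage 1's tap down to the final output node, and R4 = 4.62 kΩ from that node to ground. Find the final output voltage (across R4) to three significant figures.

Stage 2 presents R3+R4 = 8520 Ω as a load on stage 1's tap.
Stage 1's lower leg becomes R2‖(R3+R4) = 524.6 Ω, so V_mid = 8.05 × 524.6/1255 = 3.366 V.
Stage 2 is itself unloaded: V_out = V_mid × R4/(R3+R4) = 3.366 × 4620/8520 = 1.83 V.

V_out ≈ 1.83 V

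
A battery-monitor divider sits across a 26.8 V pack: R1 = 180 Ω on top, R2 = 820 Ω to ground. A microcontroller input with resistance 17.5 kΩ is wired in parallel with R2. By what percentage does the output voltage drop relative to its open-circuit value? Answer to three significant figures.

0.836 %

The divider's output (Thévenin) resistance is R1‖R2 = 147.6 Ω.
Fractional drop under load = R_th/(R_th + R_L) = 147.6 / (147.6 + 17500) = 0.008364.
So the output falls by 0.836 %.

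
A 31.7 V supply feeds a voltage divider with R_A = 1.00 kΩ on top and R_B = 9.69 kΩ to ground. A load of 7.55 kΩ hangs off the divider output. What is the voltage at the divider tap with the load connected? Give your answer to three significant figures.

The load sits in parallel with R_B: R_B‖R_L = (9.69 × 7.55) / (9.69 + 7.55) = 4.244 kΩ.
V_out = 31.7 × 4.244 / (1.00 + 4.244) = 31.7 × 4.244/5.244 = 25.7 V.

V_out ≈ 25.7 V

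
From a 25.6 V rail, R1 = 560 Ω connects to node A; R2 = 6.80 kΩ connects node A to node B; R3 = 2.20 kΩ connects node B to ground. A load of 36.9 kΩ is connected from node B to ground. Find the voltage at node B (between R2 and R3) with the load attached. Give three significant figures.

V ≈ 5.63 V

At node B, R3 is in parallel with the load: R3‖R_L = 2076 Ω.
Below node A the resistance is R2 + (R3‖R_L) = 8876 Ω, so V_A = 25.6 × 8876/9436 = 24.08 V.
Then V_B = V_A × (R3‖R_L)/(R2 + R3‖R_L) = 24.08 × 2076/8876 = 5.63 V.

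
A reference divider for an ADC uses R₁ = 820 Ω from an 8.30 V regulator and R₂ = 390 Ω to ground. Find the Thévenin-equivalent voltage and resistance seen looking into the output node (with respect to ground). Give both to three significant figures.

V_th = 2.68 V, R_th = 264 Ω

V_th is the open-circuit tap voltage: 8.30 × 390/(820 + 390) = 2.68 V.
With the supply zeroed, R₁ and R₂ appear in parallel from the tap: R_th = R₁‖R₂ = (820 × 390)/1210 = 264 Ω.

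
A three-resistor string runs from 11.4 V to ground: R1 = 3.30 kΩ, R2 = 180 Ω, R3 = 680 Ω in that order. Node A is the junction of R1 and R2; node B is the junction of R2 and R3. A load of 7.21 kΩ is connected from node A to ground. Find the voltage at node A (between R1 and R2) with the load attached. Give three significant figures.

V ≈ 2.15 V

Below node A the series string R2+R3 = 860.0 Ω sits in parallel with the 7210 Ω load: 768.4 Ω.
V_A = 11.4 × 768.4/(3300 + 768.4) = 2.15 V.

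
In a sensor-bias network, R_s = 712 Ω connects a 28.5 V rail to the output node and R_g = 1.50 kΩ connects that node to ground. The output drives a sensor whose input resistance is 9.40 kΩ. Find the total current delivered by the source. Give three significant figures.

R_g‖R_L = 1294 Ω, so the source sees R_s + R_g‖R_L = 2006 Ω.
I = 28.5 V / 2006 Ω = 14.2 mA.

I ≈ 14.2 mA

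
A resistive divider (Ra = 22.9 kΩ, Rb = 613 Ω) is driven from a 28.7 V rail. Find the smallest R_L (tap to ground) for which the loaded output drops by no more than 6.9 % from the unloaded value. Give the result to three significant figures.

R_L(min) ≈ 8.06 kΩ

Output resistance R_th = Ra‖Rb = (22900 × 613)/23510 = 597.0 Ω.
The fractional drop is R_th/(R_th + R_L); requiring this ≤ 0.0690 gives R_L ≥ R_th(1/0.0690 − 1) = 597.0 × 13.49 = 8.06 kΩ.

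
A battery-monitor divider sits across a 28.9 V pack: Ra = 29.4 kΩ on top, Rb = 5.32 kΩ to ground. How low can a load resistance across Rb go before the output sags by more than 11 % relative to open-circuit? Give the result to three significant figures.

R_L(min) ≈ 36.4 kΩ

Output resistance R_th = Ra‖Rb = (29.4 × 5.32)/34.72 = 4.505 kΩ.
The fractional drop is R_th/(R_th + R_L); requiring this ≤ 0.110 gives R_L ≥ R_th(1/0.110 − 1) = 4.505 × 8.091 = 36.4 kΩ.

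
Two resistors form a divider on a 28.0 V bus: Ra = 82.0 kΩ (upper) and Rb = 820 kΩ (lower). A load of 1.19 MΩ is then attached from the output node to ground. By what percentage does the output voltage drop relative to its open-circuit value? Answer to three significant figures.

5.90 %

The divider's output (Thévenin) resistance is Ra‖Rb = 74.55 kΩ.
Fractional drop under load = R_th/(R_th + R_L) = 74.55 / (74.55 + 1190) = 0.05895.
So the output falls by 5.90 %.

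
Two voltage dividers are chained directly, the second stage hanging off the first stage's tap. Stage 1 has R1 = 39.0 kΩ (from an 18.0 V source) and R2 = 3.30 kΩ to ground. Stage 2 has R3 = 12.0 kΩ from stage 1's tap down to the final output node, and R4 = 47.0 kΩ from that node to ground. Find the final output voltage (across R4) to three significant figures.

Stage 2 presents R3+R4 = 59.00 kΩ as a load on stage 1's tap.
Stage 1's lower leg becomes R2‖(R3+R4) = 3.125 kΩ, so V_mid = 18.0 × 3.125/42.13 = 1.335 V.
Stage 2 is itself unloaded: V_out = V_mid × R4/(R3+R4) = 1.335 × 47.0/59.00 = 1.06 V.

V_out ≈ 1.06 V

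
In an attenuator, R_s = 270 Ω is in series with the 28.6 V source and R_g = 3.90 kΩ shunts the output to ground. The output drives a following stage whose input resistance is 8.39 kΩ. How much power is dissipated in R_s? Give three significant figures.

Total resistance from the source is R_s + (R_g‖R_L) = 2932 Ω, so I = 28.6/2932 Ω = 9.753 mA.
P = I²·R_s = (9.753 mA)² × 270 Ω = 25.7 mW.

P ≈ 25.7 mW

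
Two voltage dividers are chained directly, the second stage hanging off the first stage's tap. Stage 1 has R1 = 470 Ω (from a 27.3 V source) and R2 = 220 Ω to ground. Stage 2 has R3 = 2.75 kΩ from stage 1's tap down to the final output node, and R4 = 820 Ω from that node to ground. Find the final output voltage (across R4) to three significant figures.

Stage 2 presents R3+R4 = 3570 Ω as a load on stage 1's tap.
Stage 1's lower leg becomes R2‖(R3+R4) = 207.2 Ω, so V_mid = 27.3 × 207.2/677.2 = 8.354 V.
Stage 2 is itself unloaded: V_out = V_mid × R4/(R3+R4) = 8.354 × 820/3570 = 1.92 V.

V_out ≈ 1.92 V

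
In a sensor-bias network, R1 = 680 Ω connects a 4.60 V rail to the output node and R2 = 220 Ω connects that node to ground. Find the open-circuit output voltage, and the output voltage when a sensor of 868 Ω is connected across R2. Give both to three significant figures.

Unloaded: 1.12 V; loaded: 0.944 V

Open-circuit: V = 4.60 × 220/(680 + 220) = 1.12 V.
With the load, R2 becomes R2‖R_L = 175.5 Ω, so V = 4.60 × 175.5/855.5 = 0.944 V.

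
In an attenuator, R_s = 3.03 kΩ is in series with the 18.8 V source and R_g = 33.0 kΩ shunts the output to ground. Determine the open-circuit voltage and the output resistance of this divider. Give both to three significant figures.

V_th is the open-circuit tap voltage: 18.8 × 33.0/(3.03 + 33.0) = 17.2 V.
With the supply zeroed, R_s and R_g appear in parallel from the tap: R_th = R_s‖R_g = (3.03 × 33.0)/36.03 = 2.78 kΩ.

V_th = 17.2 V, R_th = 2.78 kΩ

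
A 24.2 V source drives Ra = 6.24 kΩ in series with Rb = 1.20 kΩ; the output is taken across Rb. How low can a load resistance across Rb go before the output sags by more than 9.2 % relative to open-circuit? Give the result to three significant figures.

R_L(min) ≈ 9.93 kΩ

Output resistance R_th = Ra‖Rb = (6.24 × 1.20)/7.440 = 1.006 kΩ.
The fractional drop is R_th/(R_th + R_L); requiring this ≤ 0.0920 gives R_L ≥ R_th(1/0.0920 − 1) = 1.006 × 9.870 = 9.93 kΩ.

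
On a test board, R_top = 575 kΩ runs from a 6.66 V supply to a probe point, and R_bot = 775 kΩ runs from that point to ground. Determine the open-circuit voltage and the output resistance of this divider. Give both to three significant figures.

V_th = 3.82 V, R_th = 330 kΩ

V_th is the open-circuit tap voltage: 6.66 × 775/(575 + 775) = 3.82 V.
With the supply zeroed, R_top and R_bot appear in parallel from the tap: R_th = R_top‖R_bot = (575 × 775)/1350 = 330 kΩ.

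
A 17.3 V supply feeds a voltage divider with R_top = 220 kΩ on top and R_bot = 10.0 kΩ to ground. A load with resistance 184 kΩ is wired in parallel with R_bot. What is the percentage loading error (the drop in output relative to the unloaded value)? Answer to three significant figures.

4.94 %

The divider's output (Thévenin) resistance is R_top‖R_bot = 9.565 kΩ.
Fractional drop under load = R_th/(R_th + R_L) = 9.565 / (9.565 + 184) = 0.04942.
So the output falls by 4.94 %.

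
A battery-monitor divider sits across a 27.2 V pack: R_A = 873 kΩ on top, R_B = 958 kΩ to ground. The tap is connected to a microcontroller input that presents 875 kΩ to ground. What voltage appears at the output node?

V_out ≈ 9.35 V

The load sits in parallel with R_B: R_B‖R_L = (958 × 875) / (958 + 875) = 457.3 kΩ.
V_out = 27.2 × 457.3 / (873 + 457.3) = 27.2 × 457.3/1330 = 9.35 V.
(Unloaded it would have been 14.2 V.)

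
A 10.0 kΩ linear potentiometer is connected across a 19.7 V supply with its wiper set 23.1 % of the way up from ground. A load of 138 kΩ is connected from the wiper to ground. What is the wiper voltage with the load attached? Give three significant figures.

The wiper splits the pot into (1−α)R = 7.690 kΩ above and αR = 2.310 kΩ below.
Lower section ‖ load = 2.272 kΩ.
V_wiper = 19.7 × 2.272/(7.690 + 2.272) = 4.49 V.

V ≈ 4.49 V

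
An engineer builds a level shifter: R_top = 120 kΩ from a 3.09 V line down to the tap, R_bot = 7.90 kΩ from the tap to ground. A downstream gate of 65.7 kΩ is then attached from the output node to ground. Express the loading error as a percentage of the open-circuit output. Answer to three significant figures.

The divider's output (Thévenin) resistance is R_top‖R_bot = 7.412 kΩ.
Fractional drop under load = R_th/(R_th + R_L) = 7.412 / (7.412 + 65.7) = 0.1014.
So the output falls by 10.1 %.

10.1 %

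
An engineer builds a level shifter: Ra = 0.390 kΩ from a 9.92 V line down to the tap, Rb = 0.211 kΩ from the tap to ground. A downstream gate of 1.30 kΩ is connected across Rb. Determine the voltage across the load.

The load sits in parallel with Rb: Rb‖R_L = (211 × 1300) / (211 + 1300) = 181.5 Ω.
V_out = 9.92 × 181.5 / (390 + 181.5) = 9.92 × 181.5/571.5 = 3.15 V.

V_out ≈ 3.15 V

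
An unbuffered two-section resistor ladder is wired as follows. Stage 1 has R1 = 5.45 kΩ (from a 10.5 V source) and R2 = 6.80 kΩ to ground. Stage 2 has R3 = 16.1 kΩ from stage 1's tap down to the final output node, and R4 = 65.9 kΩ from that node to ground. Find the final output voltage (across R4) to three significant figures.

V_out ≈ 4.52 V

Stage 2 presents R3+R4 = 82.00 kΩ as a load on stage 1's tap.
Stage 1's lower leg becomes R2‖(R3+R4) = 6.279 kΩ, so V_mid = 10.5 × 6.279/11.73 = 5.621 V.
Stage 2 is itself unloaded: V_out = V_mid × R4/(R3+R4) = 5.621 × 65.9/82.00 = 4.52 V.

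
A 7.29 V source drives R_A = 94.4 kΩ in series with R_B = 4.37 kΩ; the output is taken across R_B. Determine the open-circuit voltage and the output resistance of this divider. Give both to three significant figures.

V_th = 0.323 V, R_th = 4.18 kΩ

V_th is the open-circuit tap voltage: 7.29 × 4.37/(94.4 + 4.37) = 0.323 V.
With the supply zeroed, R_A and R_B appear in parallel from the tap: R_th = R_A‖R_B = (94.4 × 4.37)/98.77 = 4.18 kΩ.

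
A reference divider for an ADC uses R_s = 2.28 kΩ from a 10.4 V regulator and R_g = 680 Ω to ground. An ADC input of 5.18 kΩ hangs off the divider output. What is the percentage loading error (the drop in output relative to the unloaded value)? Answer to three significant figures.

9.18 %

Unloaded V = 10.4 × 680/2960 = 2.3892 V.
Loaded: R_g‖R_L = 601.1 Ω, giving V = 10.4 × 601.1/2881 = 2.1698 V.
Drop = (2.3892 − 2.1698) / 2.3892 = 9.18 %.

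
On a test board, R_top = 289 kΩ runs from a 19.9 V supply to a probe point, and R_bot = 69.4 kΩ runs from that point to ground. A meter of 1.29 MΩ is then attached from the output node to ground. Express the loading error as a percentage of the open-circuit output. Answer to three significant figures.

The divider's output (Thévenin) resistance is R_top‖R_bot = 55.96 kΩ.
Fractional drop under load = R_th/(R_th + R_L) = 55.96 / (55.96 + 1290) = 0.04158.
So the output falls by 4.16 %.

4.16 %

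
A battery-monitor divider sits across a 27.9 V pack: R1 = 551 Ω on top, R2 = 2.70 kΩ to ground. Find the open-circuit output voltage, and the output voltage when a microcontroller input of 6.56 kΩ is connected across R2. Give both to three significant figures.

Open-circuit: V = 27.9 × 2700/(551 + 2700) = 23.2 V.
With the load, R2 becomes R2‖R_L = 1913 Ω, so V = 27.9 × 1913/2464 = 21.7 V.

Unloaded: 23.2 V; loaded: 21.7 V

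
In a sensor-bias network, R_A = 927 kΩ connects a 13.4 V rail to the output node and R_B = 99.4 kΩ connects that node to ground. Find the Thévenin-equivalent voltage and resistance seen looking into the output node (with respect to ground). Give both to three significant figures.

V_th is the open-circuit tap voltage: 13.4 × 99.4/(927 + 99.4) = 1.30 V.
With the supply zeroed, R_A and R_B appear in parallel from the tap: R_th = R_A‖R_B = (927 × 99.4)/1026 = 89.8 kΩ.

V_th = 1.30 V, R_th = 89.8 kΩ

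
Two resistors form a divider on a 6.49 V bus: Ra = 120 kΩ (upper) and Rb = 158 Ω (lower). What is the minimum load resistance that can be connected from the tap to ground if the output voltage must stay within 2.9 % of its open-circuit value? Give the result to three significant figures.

Output resistance R_th = Ra‖Rb = (120000 × 158)/120200 = 157.8 Ω.
The fractional drop is R_th/(R_th + R_L); requiring this ≤ 0.0290 gives R_L ≥ R_th(1/0.0290 − 1) = 157.8 × 33.48 = 5.28 kΩ.

R_L(min) ≈ 5.28 kΩ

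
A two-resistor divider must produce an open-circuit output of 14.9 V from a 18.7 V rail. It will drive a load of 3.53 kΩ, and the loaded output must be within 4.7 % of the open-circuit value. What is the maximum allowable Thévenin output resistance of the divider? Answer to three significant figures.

R_th ≤ 174 Ω

Loading drop = R_th/(R_th + R_L) ≤ 0.0470, so R_th ≤ R_L · ε/(1−ε) = 3.53 kΩ × 0.0470/0.9530 = 174 Ω.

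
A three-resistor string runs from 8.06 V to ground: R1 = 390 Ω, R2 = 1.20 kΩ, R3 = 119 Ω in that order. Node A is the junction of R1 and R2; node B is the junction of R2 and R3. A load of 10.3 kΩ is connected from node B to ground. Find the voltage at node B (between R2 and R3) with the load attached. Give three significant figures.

V ≈ 0.555 V

At node B, R3 is in parallel with the load: R3‖R_L = 117.6 Ω.
Below node A the resistance is R2 + (R3‖R_L) = 1318 Ω, so V_A = 8.06 × 1318/1708 = 6.219 V.
Then V_B = V_A × (R3‖R_L)/(R2 + R3‖R_L) = 6.219 × 117.6/1318 = 0.555 V.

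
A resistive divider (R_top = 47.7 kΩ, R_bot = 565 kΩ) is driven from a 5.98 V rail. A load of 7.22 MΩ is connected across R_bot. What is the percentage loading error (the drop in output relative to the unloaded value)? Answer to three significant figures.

0.606 %

The divider's output (Thévenin) resistance is R_top‖R_bot = 43.99 kΩ.
Fractional drop under load = R_th/(R_th + R_L) = 43.99 / (43.99 + 7220) = 0.006055.
So the output falls by 0.606 %.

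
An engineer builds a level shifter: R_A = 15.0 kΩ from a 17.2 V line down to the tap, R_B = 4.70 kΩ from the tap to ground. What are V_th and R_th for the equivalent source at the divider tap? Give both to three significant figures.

V_th is the open-circuit tap voltage: 17.2 × 4.70/(15.0 + 4.70) = 4.10 V.
With the supply zeroed, R_A and R_B appear in parallel from the tap: R_th = R_A‖R_B = (15.0 × 4.70)/19.70 = 3.58 kΩ.

V_th = 4.10 V, R_th = 3.58 kΩ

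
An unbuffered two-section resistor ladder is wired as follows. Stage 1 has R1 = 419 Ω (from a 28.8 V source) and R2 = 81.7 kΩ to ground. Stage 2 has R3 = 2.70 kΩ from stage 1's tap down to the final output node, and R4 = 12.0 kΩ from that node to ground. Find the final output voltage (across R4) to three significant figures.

V_out ≈ 22.7 V

Stage 2 presents R3+R4 = 14700 Ω as a load on stage 1's tap.
Stage 1's lower leg becomes R2‖(R3+R4) = 12460 Ω, so V_mid = 28.8 × 12460/12880 = 27.86 V.
Stage 2 is itself unloaded: V_out = V_mid × R4/(R3+R4) = 27.86 × 12000/14700 = 22.7 V.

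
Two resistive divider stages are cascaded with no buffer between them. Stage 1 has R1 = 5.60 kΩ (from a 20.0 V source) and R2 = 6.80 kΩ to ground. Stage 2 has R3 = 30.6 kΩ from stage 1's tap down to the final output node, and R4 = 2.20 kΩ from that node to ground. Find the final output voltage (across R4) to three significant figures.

Stage 2 presents R3+R4 = 32.80 kΩ as a load on stage 1's tap.
Stage 1's lower leg becomes R2‖(R3+R4) = 5.632 kΩ, so V_mid = 20.0 × 5.632/11.23 = 10.03 V.
Stage 2 is itself unloaded: V_out = V_mid × R4/(R3+R4) = 10.03 × 2.20/32.80 = 0.673 V.

V_out ≈ 0.673 V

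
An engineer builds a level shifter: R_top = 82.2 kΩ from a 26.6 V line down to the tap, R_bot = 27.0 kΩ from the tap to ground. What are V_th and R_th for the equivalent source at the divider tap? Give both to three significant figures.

V_th = 6.58 V, R_th = 20.3 kΩ

V_th is the open-circuit tap voltage: 26.6 × 27.0/(82.2 + 27.0) = 6.58 V.
With the supply zeroed, R_top and R_bot appear in parallel from the tap: R_th = R_top‖R_bot = (82.2 × 27.0)/109.2 = 20.3 kΩ.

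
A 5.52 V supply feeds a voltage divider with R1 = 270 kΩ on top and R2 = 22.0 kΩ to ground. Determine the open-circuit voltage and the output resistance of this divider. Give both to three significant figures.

V_th = 0.416 V, R_th = 20.3 kΩ

V_th is the open-circuit tap voltage: 5.52 × 22.0/(270 + 22.0) = 0.416 V.
With the supply zeroed, R1 and R2 appear in parallel from the tap: R_th = R1‖R2 = (270 × 22.0)/292.0 = 20.3 kΩ.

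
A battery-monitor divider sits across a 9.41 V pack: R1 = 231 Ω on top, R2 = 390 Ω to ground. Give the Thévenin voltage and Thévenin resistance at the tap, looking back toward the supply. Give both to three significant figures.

V_th is the open-circuit tap voltage: 9.41 × 390/(231 + 390) = 5.91 V.
With the supply zeroed, R1 and R2 appear in parallel from the tap: R_th = R1‖R2 = (231 × 390)/621.0 = 145 Ω.

V_th = 5.91 V, R_th = 145 Ω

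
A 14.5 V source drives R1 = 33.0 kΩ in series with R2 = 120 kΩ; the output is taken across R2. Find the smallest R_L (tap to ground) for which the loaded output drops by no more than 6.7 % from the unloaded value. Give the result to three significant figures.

Output resistance R_th = R1‖R2 = (33.0 × 120)/153.0 = 25.88 kΩ.
The fractional drop is R_th/(R_th + R_L); requiring this ≤ 0.0670 gives R_L ≥ R_th(1/0.0670 − 1) = 25.88 × 13.93 = 360 kΩ.

R_L(min) ≈ 360 kΩ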